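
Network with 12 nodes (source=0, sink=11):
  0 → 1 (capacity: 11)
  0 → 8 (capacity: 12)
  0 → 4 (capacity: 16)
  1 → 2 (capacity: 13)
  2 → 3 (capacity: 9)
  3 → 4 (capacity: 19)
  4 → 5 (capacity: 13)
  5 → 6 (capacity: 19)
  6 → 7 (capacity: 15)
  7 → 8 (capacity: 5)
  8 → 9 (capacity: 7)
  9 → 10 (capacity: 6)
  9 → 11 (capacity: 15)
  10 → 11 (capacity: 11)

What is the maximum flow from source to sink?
Maximum flow = 7

Max flow: 7

Flow assignment:
  0 → 1: 5/11
  0 → 8: 2/12
  1 → 2: 5/13
  2 → 3: 5/9
  3 → 4: 5/19
  4 → 5: 5/13
  5 → 6: 5/19
  6 → 7: 5/15
  7 → 8: 5/5
  8 → 9: 7/7
  9 → 11: 7/15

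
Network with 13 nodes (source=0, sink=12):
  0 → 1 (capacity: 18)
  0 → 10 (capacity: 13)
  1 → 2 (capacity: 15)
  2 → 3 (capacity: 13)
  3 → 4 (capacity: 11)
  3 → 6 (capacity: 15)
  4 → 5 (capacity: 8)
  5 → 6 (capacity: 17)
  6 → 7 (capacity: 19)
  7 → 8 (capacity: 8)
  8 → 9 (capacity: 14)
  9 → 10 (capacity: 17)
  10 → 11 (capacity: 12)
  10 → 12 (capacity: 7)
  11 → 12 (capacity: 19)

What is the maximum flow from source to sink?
Maximum flow = 19

Max flow: 19

Flow assignment:
  0 → 1: 8/18
  0 → 10: 11/13
  1 → 2: 8/15
  2 → 3: 8/13
  3 → 6: 8/15
  6 → 7: 8/19
  7 → 8: 8/8
  8 → 9: 8/14
  9 → 10: 8/17
  10 → 11: 12/12
  10 → 12: 7/7
  11 → 12: 12/19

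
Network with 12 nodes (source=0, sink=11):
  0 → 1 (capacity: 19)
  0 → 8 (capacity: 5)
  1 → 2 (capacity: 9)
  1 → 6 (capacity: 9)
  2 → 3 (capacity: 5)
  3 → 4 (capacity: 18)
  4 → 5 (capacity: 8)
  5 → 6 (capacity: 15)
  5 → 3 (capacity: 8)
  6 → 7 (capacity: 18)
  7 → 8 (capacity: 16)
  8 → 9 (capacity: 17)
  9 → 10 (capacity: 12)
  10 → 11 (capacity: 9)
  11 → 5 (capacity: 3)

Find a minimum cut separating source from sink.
Min cut value = 9, edges: (10,11)

Min cut value: 9
Partition: S = [0, 1, 2, 3, 4, 5, 6, 7, 8, 9, 10], T = [11]
Cut edges: (10,11)

By max-flow min-cut theorem, max flow = min cut = 9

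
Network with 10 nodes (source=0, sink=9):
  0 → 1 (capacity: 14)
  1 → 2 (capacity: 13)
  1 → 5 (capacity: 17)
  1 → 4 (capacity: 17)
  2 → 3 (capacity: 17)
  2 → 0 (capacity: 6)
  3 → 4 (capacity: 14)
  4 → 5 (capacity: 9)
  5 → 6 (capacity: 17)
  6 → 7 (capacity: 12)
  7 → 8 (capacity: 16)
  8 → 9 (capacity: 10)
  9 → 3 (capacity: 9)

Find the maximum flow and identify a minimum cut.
Max flow = 10, Min cut edges: (8,9)

Maximum flow: 10
Minimum cut: (8,9)
Partition: S = [0, 1, 2, 3, 4, 5, 6, 7, 8], T = [9]

Max-flow min-cut theorem verified: both equal 10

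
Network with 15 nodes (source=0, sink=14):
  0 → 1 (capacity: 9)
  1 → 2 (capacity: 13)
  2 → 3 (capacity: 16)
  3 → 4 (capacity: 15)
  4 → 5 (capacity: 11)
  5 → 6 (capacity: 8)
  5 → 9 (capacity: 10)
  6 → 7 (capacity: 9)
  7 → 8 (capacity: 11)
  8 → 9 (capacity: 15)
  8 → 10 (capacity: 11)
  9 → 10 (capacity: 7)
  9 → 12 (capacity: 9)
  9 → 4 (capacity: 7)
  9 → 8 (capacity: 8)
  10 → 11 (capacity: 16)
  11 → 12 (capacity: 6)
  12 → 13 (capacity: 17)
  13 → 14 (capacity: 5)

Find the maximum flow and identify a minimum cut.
Max flow = 5, Min cut edges: (13,14)

Maximum flow: 5
Minimum cut: (13,14)
Partition: S = [0, 1, 2, 3, 4, 5, 6, 7, 8, 9, 10, 11, 12, 13], T = [14]

Max-flow min-cut theorem verified: both equal 5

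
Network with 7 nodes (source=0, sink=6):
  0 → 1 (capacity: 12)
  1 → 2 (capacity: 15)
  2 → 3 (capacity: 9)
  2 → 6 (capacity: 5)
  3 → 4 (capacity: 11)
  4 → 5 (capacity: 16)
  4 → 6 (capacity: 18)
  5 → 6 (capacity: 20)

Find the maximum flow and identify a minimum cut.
Max flow = 12, Min cut edges: (0,1)

Maximum flow: 12
Minimum cut: (0,1)
Partition: S = [0], T = [1, 2, 3, 4, 5, 6]

Max-flow min-cut theorem verified: both equal 12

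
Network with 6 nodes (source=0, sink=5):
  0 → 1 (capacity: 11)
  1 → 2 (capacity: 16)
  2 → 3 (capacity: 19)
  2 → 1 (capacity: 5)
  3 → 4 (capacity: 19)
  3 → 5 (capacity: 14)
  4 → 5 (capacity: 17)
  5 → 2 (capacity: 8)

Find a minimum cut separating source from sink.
Min cut value = 11, edges: (0,1)

Min cut value: 11
Partition: S = [0], T = [1, 2, 3, 4, 5]
Cut edges: (0,1)

By max-flow min-cut theorem, max flow = min cut = 11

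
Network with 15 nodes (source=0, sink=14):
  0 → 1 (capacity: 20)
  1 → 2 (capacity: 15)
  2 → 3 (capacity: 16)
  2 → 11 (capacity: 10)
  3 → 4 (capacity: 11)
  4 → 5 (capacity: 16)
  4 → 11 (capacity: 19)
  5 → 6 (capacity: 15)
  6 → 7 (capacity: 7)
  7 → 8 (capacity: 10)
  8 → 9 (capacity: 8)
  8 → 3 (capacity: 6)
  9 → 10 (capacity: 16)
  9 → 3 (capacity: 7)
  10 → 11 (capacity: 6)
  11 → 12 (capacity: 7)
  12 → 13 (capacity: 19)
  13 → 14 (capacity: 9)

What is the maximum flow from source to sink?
Maximum flow = 7

Max flow: 7

Flow assignment:
  0 → 1: 7/20
  1 → 2: 7/15
  2 → 3: 5/16
  2 → 11: 2/10
  3 → 4: 5/11
  4 → 11: 5/19
  11 → 12: 7/7
  12 → 13: 7/19
  13 → 14: 7/9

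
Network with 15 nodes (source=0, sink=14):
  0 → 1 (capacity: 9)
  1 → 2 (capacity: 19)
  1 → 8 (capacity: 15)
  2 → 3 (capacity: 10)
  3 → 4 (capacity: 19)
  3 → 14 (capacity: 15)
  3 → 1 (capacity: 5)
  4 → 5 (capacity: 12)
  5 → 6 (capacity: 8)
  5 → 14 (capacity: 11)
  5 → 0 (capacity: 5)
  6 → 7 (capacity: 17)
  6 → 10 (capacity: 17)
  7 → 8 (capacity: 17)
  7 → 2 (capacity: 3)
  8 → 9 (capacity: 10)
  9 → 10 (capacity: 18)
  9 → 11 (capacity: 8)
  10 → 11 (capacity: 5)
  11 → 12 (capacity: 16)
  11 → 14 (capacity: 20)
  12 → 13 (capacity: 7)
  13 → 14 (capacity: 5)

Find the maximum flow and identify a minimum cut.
Max flow = 9, Min cut edges: (0,1)

Maximum flow: 9
Minimum cut: (0,1)
Partition: S = [0], T = [1, 2, 3, 4, 5, 6, 7, 8, 9, 10, 11, 12, 13, 14]

Max-flow min-cut theorem verified: both equal 9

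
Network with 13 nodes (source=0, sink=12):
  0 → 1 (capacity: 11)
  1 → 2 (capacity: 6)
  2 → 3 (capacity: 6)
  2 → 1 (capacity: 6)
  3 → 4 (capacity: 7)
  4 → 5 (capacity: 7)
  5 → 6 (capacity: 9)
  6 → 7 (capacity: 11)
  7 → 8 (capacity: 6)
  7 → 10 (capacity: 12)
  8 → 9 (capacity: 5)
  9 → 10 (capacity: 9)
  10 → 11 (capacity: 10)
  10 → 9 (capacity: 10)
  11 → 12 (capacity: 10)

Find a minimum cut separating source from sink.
Min cut value = 6, edges: (2,3)

Min cut value: 6
Partition: S = [0, 1, 2], T = [3, 4, 5, 6, 7, 8, 9, 10, 11, 12]
Cut edges: (2,3)

By max-flow min-cut theorem, max flow = min cut = 6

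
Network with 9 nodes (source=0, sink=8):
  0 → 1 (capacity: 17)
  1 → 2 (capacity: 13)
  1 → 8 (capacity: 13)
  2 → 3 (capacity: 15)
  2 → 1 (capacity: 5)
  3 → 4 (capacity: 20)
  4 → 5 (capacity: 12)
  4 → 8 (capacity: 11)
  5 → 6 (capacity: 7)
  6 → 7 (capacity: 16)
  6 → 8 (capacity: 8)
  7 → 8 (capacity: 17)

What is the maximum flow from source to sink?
Maximum flow = 17

Max flow: 17

Flow assignment:
  0 → 1: 17/17
  1 → 2: 4/13
  1 → 8: 13/13
  2 → 3: 4/15
  3 → 4: 4/20
  4 → 8: 4/11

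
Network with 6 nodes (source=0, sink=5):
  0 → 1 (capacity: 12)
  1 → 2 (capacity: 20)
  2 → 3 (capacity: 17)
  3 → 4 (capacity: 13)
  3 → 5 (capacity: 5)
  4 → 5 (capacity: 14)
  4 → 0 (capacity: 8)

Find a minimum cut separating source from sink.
Min cut value = 12, edges: (0,1)

Min cut value: 12
Partition: S = [0], T = [1, 2, 3, 4, 5]
Cut edges: (0,1)

By max-flow min-cut theorem, max flow = min cut = 12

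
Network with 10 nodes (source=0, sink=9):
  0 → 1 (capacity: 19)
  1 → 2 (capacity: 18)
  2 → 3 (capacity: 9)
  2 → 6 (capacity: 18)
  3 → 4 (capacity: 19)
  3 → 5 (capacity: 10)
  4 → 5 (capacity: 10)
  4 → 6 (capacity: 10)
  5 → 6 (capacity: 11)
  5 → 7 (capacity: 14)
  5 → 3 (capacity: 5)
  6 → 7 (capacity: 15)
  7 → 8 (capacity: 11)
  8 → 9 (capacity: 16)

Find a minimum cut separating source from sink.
Min cut value = 11, edges: (7,8)

Min cut value: 11
Partition: S = [0, 1, 2, 3, 4, 5, 6, 7], T = [8, 9]
Cut edges: (7,8)

By max-flow min-cut theorem, max flow = min cut = 11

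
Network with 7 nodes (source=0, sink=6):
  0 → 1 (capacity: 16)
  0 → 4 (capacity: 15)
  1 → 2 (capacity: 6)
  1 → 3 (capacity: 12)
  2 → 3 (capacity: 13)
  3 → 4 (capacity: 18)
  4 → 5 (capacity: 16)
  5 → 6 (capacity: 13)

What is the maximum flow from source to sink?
Maximum flow = 13

Max flow: 13

Flow assignment:
  0 → 1: 13/16
  1 → 2: 4/6
  1 → 3: 9/12
  2 → 3: 4/13
  3 → 4: 13/18
  4 → 5: 13/16
  5 → 6: 13/13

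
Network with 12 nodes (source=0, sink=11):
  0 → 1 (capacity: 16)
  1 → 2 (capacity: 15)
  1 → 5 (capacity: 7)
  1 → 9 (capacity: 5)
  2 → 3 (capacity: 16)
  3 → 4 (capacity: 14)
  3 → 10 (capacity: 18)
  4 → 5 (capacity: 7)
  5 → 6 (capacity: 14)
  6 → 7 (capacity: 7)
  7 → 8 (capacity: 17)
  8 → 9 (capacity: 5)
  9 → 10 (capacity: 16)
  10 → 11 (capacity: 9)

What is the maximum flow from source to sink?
Maximum flow = 9

Max flow: 9

Flow assignment:
  0 → 1: 9/16
  1 → 2: 4/15
  1 → 9: 5/5
  2 → 3: 4/16
  3 → 10: 4/18
  9 → 10: 5/16
  10 → 11: 9/9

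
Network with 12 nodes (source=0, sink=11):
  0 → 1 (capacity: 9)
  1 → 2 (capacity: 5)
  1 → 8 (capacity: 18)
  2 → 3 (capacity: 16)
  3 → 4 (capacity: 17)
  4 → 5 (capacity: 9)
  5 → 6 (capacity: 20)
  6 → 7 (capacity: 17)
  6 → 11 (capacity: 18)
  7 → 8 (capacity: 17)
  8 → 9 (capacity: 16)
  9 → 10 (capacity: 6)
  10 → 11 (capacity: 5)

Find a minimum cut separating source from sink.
Min cut value = 9, edges: (0,1)

Min cut value: 9
Partition: S = [0], T = [1, 2, 3, 4, 5, 6, 7, 8, 9, 10, 11]
Cut edges: (0,1)

By max-flow min-cut theorem, max flow = min cut = 9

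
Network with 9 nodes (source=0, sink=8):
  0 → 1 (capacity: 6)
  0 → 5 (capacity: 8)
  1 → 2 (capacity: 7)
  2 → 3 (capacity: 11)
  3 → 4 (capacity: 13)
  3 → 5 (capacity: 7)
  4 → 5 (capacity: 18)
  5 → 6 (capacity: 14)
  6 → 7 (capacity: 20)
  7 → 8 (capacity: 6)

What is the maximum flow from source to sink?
Maximum flow = 6

Max flow: 6

Flow assignment:
  0 → 1: 6/6
  1 → 2: 6/7
  2 → 3: 6/11
  3 → 5: 6/7
  5 → 6: 6/14
  6 → 7: 6/20
  7 → 8: 6/6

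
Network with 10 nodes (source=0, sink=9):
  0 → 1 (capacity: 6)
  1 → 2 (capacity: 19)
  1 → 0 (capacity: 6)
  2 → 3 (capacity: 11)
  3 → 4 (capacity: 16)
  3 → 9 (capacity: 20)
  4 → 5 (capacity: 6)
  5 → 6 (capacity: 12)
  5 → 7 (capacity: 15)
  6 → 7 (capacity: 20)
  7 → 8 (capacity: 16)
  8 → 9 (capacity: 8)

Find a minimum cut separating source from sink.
Min cut value = 6, edges: (0,1)

Min cut value: 6
Partition: S = [0], T = [1, 2, 3, 4, 5, 6, 7, 8, 9]
Cut edges: (0,1)

By max-flow min-cut theorem, max flow = min cut = 6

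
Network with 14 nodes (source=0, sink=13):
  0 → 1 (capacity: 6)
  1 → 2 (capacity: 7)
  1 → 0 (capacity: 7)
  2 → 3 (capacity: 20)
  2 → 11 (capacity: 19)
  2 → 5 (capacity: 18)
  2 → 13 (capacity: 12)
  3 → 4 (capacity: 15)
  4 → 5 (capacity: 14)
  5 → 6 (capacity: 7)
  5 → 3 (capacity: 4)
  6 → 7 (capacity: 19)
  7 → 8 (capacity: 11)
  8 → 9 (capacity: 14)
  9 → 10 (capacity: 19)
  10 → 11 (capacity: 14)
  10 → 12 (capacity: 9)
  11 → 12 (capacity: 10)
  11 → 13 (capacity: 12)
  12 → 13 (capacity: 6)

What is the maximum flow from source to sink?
Maximum flow = 6

Max flow: 6

Flow assignment:
  0 → 1: 6/6
  1 → 2: 6/7
  2 → 13: 6/12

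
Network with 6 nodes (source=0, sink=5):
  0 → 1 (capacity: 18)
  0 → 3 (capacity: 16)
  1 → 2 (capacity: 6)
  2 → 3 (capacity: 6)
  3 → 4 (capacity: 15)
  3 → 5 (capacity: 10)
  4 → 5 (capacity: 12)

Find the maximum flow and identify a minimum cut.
Max flow = 22, Min cut edges: (3,5), (4,5)

Maximum flow: 22
Minimum cut: (3,5), (4,5)
Partition: S = [0, 1, 2, 3, 4], T = [5]

Max-flow min-cut theorem verified: both equal 22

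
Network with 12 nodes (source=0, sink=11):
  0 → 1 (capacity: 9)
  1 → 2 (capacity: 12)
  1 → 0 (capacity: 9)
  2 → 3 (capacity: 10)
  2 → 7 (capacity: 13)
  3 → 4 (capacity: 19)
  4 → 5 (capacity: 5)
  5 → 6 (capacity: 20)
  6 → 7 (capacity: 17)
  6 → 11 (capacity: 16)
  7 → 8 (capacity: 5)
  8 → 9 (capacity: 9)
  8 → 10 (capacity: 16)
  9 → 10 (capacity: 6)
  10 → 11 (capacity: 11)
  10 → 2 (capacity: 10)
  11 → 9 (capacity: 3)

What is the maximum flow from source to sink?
Maximum flow = 9

Max flow: 9

Flow assignment:
  0 → 1: 9/9
  1 → 2: 9/12
  2 → 3: 4/10
  2 → 7: 5/13
  3 → 4: 4/19
  4 → 5: 4/5
  5 → 6: 4/20
  6 → 11: 4/16
  7 → 8: 5/5
  8 → 10: 5/16
  10 → 11: 5/11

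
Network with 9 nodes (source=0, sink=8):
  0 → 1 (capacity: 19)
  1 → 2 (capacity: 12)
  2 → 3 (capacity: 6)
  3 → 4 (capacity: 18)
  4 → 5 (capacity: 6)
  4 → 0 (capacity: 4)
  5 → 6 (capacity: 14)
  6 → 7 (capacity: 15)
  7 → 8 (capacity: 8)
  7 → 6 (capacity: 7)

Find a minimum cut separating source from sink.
Min cut value = 6, edges: (4,5)

Min cut value: 6
Partition: S = [0, 1, 2, 3, 4], T = [5, 6, 7, 8]
Cut edges: (4,5)

By max-flow min-cut theorem, max flow = min cut = 6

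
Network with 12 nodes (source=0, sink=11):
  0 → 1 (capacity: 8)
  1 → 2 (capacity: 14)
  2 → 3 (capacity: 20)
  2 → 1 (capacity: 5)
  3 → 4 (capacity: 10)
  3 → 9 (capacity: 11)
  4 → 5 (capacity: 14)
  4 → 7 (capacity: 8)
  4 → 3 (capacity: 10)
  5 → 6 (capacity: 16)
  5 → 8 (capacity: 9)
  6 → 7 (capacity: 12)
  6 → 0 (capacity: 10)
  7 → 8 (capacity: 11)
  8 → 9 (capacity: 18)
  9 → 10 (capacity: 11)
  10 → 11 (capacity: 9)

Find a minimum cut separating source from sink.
Min cut value = 8, edges: (0,1)

Min cut value: 8
Partition: S = [0], T = [1, 2, 3, 4, 5, 6, 7, 8, 9, 10, 11]
Cut edges: (0,1)

By max-flow min-cut theorem, max flow = min cut = 8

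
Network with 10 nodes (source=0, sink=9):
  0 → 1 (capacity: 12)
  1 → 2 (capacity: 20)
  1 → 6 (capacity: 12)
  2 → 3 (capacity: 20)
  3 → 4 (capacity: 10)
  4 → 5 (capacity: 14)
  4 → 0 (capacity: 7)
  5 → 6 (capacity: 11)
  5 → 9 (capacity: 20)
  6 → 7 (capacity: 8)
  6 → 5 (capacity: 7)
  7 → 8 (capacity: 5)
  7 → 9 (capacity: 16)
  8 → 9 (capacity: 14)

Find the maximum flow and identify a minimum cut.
Max flow = 12, Min cut edges: (0,1)

Maximum flow: 12
Minimum cut: (0,1)
Partition: S = [0], T = [1, 2, 3, 4, 5, 6, 7, 8, 9]

Max-flow min-cut theorem verified: both equal 12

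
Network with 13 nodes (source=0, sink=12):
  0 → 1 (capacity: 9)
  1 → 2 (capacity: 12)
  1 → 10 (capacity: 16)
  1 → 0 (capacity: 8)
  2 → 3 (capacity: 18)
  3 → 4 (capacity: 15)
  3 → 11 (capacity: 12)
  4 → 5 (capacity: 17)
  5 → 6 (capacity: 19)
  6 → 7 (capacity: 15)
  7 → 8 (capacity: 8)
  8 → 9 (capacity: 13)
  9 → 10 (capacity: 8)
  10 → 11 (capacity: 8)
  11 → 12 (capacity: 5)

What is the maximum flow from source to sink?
Maximum flow = 5

Max flow: 5

Flow assignment:
  0 → 1: 5/9
  1 → 10: 5/16
  10 → 11: 5/8
  11 → 12: 5/5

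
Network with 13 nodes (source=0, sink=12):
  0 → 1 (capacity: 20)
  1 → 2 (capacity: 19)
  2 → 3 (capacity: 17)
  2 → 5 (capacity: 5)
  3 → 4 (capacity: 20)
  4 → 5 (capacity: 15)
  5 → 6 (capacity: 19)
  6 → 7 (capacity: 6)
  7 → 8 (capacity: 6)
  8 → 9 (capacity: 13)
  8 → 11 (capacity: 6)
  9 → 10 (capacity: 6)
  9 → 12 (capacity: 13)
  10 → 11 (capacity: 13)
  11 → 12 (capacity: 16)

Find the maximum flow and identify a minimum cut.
Max flow = 6, Min cut edges: (7,8)

Maximum flow: 6
Minimum cut: (7,8)
Partition: S = [0, 1, 2, 3, 4, 5, 6, 7], T = [8, 9, 10, 11, 12]

Max-flow min-cut theorem verified: both equal 6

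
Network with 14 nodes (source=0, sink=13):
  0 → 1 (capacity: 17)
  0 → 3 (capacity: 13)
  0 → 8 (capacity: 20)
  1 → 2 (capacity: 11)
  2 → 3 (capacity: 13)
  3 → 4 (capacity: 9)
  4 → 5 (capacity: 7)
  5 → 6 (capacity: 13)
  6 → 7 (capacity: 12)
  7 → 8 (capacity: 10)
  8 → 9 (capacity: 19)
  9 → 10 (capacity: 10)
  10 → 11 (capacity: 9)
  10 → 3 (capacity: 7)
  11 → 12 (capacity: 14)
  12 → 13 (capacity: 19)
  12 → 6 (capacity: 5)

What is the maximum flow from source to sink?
Maximum flow = 9

Max flow: 9

Flow assignment:
  0 → 1: 6/17
  0 → 8: 3/20
  1 → 2: 6/11
  2 → 3: 6/13
  3 → 4: 7/9
  4 → 5: 7/7
  5 → 6: 7/13
  6 → 7: 7/12
  7 → 8: 7/10
  8 → 9: 10/19
  9 → 10: 10/10
  10 → 11: 9/9
  10 → 3: 1/7
  11 → 12: 9/14
  12 → 13: 9/19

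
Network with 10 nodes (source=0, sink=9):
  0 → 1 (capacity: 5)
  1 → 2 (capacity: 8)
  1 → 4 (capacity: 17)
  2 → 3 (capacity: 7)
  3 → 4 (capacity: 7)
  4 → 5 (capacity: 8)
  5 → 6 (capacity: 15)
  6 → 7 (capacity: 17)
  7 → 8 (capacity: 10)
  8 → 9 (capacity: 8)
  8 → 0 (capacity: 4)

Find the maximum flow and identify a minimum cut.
Max flow = 5, Min cut edges: (0,1)

Maximum flow: 5
Minimum cut: (0,1)
Partition: S = [0], T = [1, 2, 3, 4, 5, 6, 7, 8, 9]

Max-flow min-cut theorem verified: both equal 5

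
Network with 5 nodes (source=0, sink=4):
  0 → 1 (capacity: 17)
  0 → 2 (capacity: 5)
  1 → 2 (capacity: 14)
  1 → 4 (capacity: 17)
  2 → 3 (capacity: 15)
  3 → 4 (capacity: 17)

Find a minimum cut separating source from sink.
Min cut value = 22, edges: (0,1), (0,2)

Min cut value: 22
Partition: S = [0], T = [1, 2, 3, 4]
Cut edges: (0,1), (0,2)

By max-flow min-cut theorem, max flow = min cut = 22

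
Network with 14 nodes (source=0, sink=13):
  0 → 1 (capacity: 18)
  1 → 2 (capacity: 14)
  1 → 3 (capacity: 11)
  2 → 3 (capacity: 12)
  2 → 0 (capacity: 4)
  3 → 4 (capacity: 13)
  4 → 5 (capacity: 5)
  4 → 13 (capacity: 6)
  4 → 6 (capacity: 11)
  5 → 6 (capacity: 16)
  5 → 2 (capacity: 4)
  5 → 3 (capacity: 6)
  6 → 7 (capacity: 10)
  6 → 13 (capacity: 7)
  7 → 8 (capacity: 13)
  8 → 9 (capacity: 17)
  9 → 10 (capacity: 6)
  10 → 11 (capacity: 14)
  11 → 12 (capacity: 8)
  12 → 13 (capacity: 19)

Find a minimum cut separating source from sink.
Min cut value = 13, edges: (3,4)

Min cut value: 13
Partition: S = [0, 1, 2, 3], T = [4, 5, 6, 7, 8, 9, 10, 11, 12, 13]
Cut edges: (3,4)

By max-flow min-cut theorem, max flow = min cut = 13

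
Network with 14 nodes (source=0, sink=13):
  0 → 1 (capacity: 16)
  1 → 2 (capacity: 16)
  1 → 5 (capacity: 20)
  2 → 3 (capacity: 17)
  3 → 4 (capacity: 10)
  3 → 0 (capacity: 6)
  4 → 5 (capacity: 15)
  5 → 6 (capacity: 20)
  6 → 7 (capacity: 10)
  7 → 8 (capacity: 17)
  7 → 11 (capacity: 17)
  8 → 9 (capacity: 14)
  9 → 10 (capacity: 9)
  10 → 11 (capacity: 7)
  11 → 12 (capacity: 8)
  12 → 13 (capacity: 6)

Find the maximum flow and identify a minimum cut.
Max flow = 6, Min cut edges: (12,13)

Maximum flow: 6
Minimum cut: (12,13)
Partition: S = [0, 1, 2, 3, 4, 5, 6, 7, 8, 9, 10, 11, 12], T = [13]

Max-flow min-cut theorem verified: both equal 6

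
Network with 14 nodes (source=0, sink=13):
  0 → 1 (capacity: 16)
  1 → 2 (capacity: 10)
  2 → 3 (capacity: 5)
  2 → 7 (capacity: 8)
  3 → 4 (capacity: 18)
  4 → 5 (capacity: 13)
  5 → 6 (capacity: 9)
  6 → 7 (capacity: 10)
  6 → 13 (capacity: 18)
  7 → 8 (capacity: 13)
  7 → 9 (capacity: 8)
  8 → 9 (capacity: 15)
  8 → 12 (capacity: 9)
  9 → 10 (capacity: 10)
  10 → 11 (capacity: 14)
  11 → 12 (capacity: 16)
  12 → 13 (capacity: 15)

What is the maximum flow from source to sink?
Maximum flow = 10

Max flow: 10

Flow assignment:
  0 → 1: 10/16
  1 → 2: 10/10
  2 → 3: 2/5
  2 → 7: 8/8
  3 → 4: 2/18
  4 → 5: 2/13
  5 → 6: 2/9
  6 → 13: 2/18
  7 → 8: 8/13
  8 → 12: 8/9
  12 → 13: 8/15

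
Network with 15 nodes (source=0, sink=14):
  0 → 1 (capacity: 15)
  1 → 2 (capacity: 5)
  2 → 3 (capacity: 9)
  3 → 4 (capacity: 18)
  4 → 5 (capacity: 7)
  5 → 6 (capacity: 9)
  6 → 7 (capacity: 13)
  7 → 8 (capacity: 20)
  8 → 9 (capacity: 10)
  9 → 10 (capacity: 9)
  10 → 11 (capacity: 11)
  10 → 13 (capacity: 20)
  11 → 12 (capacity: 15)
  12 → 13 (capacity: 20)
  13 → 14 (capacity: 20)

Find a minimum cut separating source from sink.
Min cut value = 5, edges: (1,2)

Min cut value: 5
Partition: S = [0, 1], T = [2, 3, 4, 5, 6, 7, 8, 9, 10, 11, 12, 13, 14]
Cut edges: (1,2)

By max-flow min-cut theorem, max flow = min cut = 5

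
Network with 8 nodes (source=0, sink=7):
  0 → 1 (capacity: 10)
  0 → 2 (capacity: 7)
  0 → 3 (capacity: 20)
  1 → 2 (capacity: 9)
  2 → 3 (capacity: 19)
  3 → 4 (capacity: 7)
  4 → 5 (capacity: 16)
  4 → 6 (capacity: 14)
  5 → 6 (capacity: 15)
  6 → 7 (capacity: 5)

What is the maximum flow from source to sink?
Maximum flow = 5

Max flow: 5

Flow assignment:
  0 → 3: 5/20
  3 → 4: 5/7
  4 → 6: 5/14
  6 → 7: 5/5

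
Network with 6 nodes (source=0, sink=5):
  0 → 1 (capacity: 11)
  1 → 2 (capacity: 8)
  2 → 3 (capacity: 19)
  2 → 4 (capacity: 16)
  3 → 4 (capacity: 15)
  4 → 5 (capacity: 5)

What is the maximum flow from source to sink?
Maximum flow = 5

Max flow: 5

Flow assignment:
  0 → 1: 5/11
  1 → 2: 5/8
  2 → 4: 5/16
  4 → 5: 5/5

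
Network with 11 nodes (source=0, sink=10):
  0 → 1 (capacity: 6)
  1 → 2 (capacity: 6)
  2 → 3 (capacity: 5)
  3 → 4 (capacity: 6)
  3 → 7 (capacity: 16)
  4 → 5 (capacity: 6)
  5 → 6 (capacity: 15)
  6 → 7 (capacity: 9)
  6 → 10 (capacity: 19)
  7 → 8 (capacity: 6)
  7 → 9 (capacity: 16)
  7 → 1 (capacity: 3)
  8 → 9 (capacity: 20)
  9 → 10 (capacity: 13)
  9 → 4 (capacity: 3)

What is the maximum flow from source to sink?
Maximum flow = 5

Max flow: 5

Flow assignment:
  0 → 1: 5/6
  1 → 2: 5/6
  2 → 3: 5/5
  3 → 7: 5/16
  7 → 9: 5/16
  9 → 10: 5/13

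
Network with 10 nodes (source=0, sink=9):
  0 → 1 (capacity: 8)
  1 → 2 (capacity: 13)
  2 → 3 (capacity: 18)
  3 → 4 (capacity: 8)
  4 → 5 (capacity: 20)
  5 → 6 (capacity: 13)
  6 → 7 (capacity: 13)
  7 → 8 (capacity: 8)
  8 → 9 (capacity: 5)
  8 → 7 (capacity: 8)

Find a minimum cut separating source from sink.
Min cut value = 5, edges: (8,9)

Min cut value: 5
Partition: S = [0, 1, 2, 3, 4, 5, 6, 7, 8], T = [9]
Cut edges: (8,9)

By max-flow min-cut theorem, max flow = min cut = 5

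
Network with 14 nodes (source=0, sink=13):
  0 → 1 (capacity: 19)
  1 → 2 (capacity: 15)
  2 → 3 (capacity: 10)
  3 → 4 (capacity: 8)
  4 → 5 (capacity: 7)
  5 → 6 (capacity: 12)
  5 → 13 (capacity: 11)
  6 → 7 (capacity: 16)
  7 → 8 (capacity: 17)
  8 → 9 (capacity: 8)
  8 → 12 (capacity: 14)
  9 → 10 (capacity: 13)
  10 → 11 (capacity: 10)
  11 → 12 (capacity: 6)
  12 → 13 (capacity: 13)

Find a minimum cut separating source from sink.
Min cut value = 7, edges: (4,5)

Min cut value: 7
Partition: S = [0, 1, 2, 3, 4], T = [5, 6, 7, 8, 9, 10, 11, 12, 13]
Cut edges: (4,5)

By max-flow min-cut theorem, max flow = min cut = 7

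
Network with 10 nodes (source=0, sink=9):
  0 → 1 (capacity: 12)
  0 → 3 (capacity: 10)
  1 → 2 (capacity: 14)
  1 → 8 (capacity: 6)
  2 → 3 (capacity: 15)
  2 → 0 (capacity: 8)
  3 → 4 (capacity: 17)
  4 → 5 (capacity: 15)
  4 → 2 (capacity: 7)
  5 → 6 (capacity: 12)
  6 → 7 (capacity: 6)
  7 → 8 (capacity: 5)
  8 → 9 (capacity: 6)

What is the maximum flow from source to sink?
Maximum flow = 6

Max flow: 6

Flow assignment:
  0 → 1: 1/12
  0 → 3: 10/10
  1 → 8: 1/6
  2 → 0: 5/8
  3 → 4: 10/17
  4 → 5: 5/15
  4 → 2: 5/7
  5 → 6: 5/12
  6 → 7: 5/6
  7 → 8: 5/5
  8 → 9: 6/6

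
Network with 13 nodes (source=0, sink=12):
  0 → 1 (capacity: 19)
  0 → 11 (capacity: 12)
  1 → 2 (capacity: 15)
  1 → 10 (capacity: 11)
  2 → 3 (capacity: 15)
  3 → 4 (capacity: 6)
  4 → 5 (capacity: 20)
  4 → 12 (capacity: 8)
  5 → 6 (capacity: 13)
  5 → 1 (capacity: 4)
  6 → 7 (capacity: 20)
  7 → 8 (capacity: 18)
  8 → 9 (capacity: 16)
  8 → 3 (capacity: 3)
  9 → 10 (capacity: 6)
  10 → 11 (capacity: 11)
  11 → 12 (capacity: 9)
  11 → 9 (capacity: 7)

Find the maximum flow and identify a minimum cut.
Max flow = 15, Min cut edges: (3,4), (11,12)

Maximum flow: 15
Minimum cut: (3,4), (11,12)
Partition: S = [0, 1, 2, 3, 5, 6, 7, 8, 9, 10, 11], T = [4, 12]

Max-flow min-cut theorem verified: both equal 15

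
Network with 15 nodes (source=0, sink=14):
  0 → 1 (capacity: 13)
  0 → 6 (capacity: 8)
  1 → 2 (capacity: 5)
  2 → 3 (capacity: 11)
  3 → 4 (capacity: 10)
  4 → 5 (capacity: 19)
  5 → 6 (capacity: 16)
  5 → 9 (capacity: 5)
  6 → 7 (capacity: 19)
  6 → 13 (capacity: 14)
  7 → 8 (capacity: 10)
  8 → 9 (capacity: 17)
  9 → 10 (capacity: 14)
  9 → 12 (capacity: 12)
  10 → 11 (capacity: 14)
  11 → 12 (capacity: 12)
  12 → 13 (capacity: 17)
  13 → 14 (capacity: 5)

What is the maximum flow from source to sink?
Maximum flow = 5

Max flow: 5

Flow assignment:
  0 → 1: 5/13
  1 → 2: 5/5
  2 → 3: 5/11
  3 → 4: 5/10
  4 → 5: 5/19
  5 → 6: 5/16
  6 → 13: 5/14
  13 → 14: 5/5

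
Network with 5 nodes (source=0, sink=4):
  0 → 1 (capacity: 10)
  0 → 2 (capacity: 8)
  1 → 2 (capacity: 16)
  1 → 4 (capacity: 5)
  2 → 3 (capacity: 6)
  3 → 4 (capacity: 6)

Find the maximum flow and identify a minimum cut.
Max flow = 11, Min cut edges: (1,4), (3,4)

Maximum flow: 11
Minimum cut: (1,4), (3,4)
Partition: S = [0, 1, 2, 3], T = [4]

Max-flow min-cut theorem verified: both equal 11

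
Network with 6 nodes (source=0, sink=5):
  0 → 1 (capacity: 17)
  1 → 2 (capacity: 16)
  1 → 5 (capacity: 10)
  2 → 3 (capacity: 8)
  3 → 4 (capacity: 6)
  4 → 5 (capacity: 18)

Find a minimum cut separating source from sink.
Min cut value = 16, edges: (1,5), (3,4)

Min cut value: 16
Partition: S = [0, 1, 2, 3], T = [4, 5]
Cut edges: (1,5), (3,4)

By max-flow min-cut theorem, max flow = min cut = 16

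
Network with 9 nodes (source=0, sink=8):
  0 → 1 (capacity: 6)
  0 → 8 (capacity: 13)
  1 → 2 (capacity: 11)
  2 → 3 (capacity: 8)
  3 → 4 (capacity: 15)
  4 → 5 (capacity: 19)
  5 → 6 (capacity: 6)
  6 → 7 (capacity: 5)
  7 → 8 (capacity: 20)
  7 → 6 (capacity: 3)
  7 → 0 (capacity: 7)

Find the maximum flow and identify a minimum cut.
Max flow = 18, Min cut edges: (0,8), (6,7)

Maximum flow: 18
Minimum cut: (0,8), (6,7)
Partition: S = [0, 1, 2, 3, 4, 5, 6], T = [7, 8]

Max-flow min-cut theorem verified: both equal 18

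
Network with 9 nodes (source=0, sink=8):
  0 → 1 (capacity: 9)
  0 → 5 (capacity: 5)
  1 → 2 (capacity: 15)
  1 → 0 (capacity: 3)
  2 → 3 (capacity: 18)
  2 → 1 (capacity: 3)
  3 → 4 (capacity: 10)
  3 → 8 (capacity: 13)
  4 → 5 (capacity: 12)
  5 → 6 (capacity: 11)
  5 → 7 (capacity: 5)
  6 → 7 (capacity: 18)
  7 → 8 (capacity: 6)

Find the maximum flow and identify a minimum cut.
Max flow = 14, Min cut edges: (0,1), (0,5)

Maximum flow: 14
Minimum cut: (0,1), (0,5)
Partition: S = [0], T = [1, 2, 3, 4, 5, 6, 7, 8]

Max-flow min-cut theorem verified: both equal 14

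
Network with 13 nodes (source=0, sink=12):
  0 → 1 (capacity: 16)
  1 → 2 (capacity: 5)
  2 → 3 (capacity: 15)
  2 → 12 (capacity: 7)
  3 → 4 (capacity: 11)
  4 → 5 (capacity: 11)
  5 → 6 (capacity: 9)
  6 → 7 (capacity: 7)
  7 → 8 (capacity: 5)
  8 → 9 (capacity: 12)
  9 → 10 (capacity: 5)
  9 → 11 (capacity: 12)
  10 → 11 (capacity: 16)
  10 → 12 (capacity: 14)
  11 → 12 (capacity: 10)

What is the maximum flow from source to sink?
Maximum flow = 5

Max flow: 5

Flow assignment:
  0 → 1: 5/16
  1 → 2: 5/5
  2 → 12: 5/7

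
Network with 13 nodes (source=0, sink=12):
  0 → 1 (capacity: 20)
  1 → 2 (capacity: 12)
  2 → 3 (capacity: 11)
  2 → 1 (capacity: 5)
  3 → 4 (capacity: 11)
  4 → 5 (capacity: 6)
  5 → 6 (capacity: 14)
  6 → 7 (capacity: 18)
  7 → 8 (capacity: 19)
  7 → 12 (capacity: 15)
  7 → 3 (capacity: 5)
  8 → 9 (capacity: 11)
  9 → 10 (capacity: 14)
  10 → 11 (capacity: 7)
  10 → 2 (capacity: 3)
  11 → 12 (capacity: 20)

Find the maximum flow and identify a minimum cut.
Max flow = 6, Min cut edges: (4,5)

Maximum flow: 6
Minimum cut: (4,5)
Partition: S = [0, 1, 2, 3, 4], T = [5, 6, 7, 8, 9, 10, 11, 12]

Max-flow min-cut theorem verified: both equal 6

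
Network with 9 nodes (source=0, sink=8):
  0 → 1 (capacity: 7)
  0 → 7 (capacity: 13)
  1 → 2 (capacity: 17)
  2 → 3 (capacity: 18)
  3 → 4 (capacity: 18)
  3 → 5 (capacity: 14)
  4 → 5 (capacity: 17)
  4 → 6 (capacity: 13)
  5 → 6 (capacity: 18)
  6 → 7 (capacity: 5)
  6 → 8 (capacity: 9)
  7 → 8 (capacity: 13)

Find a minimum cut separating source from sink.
Min cut value = 20, edges: (0,1), (7,8)

Min cut value: 20
Partition: S = [0, 7], T = [1, 2, 3, 4, 5, 6, 8]
Cut edges: (0,1), (7,8)

By max-flow min-cut theorem, max flow = min cut = 20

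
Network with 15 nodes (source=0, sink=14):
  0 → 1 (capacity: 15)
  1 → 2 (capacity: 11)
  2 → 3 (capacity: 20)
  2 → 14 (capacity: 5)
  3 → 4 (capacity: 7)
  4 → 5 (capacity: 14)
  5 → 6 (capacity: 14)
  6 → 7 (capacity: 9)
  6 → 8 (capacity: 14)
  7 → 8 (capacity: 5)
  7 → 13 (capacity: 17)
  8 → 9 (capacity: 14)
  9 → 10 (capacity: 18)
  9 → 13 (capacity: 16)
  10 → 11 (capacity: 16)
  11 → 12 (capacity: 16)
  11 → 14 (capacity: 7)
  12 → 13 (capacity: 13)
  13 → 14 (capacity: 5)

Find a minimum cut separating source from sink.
Min cut value = 11, edges: (1,2)

Min cut value: 11
Partition: S = [0, 1], T = [2, 3, 4, 5, 6, 7, 8, 9, 10, 11, 12, 13, 14]
Cut edges: (1,2)

By max-flow min-cut theorem, max flow = min cut = 11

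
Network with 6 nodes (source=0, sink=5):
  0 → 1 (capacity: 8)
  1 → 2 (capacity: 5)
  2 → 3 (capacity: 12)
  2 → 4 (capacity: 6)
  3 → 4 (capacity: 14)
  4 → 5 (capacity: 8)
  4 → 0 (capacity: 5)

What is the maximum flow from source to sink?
Maximum flow = 5

Max flow: 5

Flow assignment:
  0 → 1: 5/8
  1 → 2: 5/5
  2 → 4: 5/6
  4 → 5: 5/8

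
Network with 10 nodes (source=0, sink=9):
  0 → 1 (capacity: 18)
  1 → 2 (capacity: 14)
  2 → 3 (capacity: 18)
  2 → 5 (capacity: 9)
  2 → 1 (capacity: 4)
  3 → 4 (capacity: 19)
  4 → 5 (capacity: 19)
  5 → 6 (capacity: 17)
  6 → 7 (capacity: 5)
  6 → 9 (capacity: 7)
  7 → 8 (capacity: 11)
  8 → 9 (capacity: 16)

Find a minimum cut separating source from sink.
Min cut value = 12, edges: (6,7), (6,9)

Min cut value: 12
Partition: S = [0, 1, 2, 3, 4, 5, 6], T = [7, 8, 9]
Cut edges: (6,7), (6,9)

By max-flow min-cut theorem, max flow = min cut = 12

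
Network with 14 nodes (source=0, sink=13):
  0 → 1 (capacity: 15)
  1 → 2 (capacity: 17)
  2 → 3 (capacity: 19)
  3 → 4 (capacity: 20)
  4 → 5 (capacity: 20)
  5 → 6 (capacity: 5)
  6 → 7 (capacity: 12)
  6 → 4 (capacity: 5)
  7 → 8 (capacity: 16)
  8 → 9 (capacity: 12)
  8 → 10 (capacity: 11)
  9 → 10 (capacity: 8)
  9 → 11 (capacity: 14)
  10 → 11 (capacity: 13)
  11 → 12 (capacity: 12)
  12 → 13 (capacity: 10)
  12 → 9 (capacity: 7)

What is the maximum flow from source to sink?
Maximum flow = 5

Max flow: 5

Flow assignment:
  0 → 1: 5/15
  1 → 2: 5/17
  2 → 3: 5/19
  3 → 4: 5/20
  4 → 5: 5/20
  5 → 6: 5/5
  6 → 7: 5/12
  7 → 8: 5/16
  8 → 9: 5/12
  9 → 11: 5/14
  11 → 12: 5/12
  12 → 13: 5/10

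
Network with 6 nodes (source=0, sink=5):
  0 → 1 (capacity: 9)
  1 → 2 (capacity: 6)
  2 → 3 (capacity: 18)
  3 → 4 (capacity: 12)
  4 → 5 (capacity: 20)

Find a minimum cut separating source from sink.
Min cut value = 6, edges: (1,2)

Min cut value: 6
Partition: S = [0, 1], T = [2, 3, 4, 5]
Cut edges: (1,2)

By max-flow min-cut theorem, max flow = min cut = 6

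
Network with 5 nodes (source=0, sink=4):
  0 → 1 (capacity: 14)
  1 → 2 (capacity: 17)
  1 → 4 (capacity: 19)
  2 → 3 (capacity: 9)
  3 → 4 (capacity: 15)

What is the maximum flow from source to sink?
Maximum flow = 14

Max flow: 14

Flow assignment:
  0 → 1: 14/14
  1 → 4: 14/19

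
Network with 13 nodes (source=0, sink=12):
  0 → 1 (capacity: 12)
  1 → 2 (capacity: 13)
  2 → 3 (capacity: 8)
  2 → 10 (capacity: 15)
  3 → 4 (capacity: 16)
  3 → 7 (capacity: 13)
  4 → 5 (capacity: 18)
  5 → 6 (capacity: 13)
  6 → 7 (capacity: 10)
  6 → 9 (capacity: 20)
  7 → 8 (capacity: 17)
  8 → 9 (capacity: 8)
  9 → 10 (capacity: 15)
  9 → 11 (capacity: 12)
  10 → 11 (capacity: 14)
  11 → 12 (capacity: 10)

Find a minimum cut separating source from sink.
Min cut value = 10, edges: (11,12)

Min cut value: 10
Partition: S = [0, 1, 2, 3, 4, 5, 6, 7, 8, 9, 10, 11], T = [12]
Cut edges: (11,12)

By max-flow min-cut theorem, max flow = min cut = 10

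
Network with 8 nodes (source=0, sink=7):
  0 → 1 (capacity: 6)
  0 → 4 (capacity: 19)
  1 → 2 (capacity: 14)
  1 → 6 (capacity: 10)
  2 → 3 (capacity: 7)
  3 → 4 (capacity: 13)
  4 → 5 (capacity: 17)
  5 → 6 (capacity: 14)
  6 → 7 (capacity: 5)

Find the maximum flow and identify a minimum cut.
Max flow = 5, Min cut edges: (6,7)

Maximum flow: 5
Minimum cut: (6,7)
Partition: S = [0, 1, 2, 3, 4, 5, 6], T = [7]

Max-flow min-cut theorem verified: both equal 5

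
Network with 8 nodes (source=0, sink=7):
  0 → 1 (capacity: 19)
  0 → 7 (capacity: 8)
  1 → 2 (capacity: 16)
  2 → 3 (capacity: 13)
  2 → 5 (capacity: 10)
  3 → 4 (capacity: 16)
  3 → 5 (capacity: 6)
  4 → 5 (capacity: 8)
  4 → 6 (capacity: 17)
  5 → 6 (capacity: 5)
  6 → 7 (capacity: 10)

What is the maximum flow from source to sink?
Maximum flow = 18

Max flow: 18

Flow assignment:
  0 → 1: 10/19
  0 → 7: 8/8
  1 → 2: 10/16
  2 → 3: 5/13
  2 → 5: 5/10
  3 → 4: 5/16
  4 → 6: 5/17
  5 → 6: 5/5
  6 → 7: 10/10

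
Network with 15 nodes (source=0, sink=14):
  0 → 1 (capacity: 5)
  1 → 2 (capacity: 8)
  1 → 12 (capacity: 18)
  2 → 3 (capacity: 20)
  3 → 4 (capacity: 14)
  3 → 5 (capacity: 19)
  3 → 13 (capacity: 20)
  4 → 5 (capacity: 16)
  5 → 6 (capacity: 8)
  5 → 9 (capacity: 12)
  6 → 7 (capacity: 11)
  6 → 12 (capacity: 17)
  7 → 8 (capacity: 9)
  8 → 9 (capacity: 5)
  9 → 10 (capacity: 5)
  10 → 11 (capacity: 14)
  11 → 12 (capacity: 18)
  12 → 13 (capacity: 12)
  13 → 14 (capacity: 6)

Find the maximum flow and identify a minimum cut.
Max flow = 5, Min cut edges: (0,1)

Maximum flow: 5
Minimum cut: (0,1)
Partition: S = [0], T = [1, 2, 3, 4, 5, 6, 7, 8, 9, 10, 11, 12, 13, 14]

Max-flow min-cut theorem verified: both equal 5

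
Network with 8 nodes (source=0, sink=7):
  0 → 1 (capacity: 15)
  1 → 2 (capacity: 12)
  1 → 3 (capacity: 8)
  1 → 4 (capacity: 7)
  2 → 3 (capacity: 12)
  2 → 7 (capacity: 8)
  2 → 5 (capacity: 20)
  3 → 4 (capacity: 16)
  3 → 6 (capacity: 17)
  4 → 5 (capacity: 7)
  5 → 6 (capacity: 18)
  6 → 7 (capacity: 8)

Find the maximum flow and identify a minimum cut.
Max flow = 15, Min cut edges: (0,1)

Maximum flow: 15
Minimum cut: (0,1)
Partition: S = [0], T = [1, 2, 3, 4, 5, 6, 7]

Max-flow min-cut theorem verified: both equal 15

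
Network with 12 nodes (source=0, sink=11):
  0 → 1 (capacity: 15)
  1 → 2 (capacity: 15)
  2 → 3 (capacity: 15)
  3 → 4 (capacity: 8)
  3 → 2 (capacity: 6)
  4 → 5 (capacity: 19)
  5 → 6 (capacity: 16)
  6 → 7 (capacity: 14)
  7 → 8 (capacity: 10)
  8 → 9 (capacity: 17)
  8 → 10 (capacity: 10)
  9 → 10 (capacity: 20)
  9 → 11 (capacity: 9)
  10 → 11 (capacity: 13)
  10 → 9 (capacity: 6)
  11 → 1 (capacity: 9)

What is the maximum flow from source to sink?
Maximum flow = 8

Max flow: 8

Flow assignment:
  0 → 1: 8/15
  1 → 2: 8/15
  2 → 3: 8/15
  3 → 4: 8/8
  4 → 5: 8/19
  5 → 6: 8/16
  6 → 7: 8/14
  7 → 8: 8/10
  8 → 9: 8/17
  9 → 11: 8/9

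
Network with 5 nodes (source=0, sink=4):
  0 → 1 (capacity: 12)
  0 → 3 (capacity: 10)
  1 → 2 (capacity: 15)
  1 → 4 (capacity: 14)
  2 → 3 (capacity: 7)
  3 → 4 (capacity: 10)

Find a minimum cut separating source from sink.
Min cut value = 22, edges: (0,1), (3,4)

Min cut value: 22
Partition: S = [0, 2, 3], T = [1, 4]
Cut edges: (0,1), (3,4)

By max-flow min-cut theorem, max flow = min cut = 22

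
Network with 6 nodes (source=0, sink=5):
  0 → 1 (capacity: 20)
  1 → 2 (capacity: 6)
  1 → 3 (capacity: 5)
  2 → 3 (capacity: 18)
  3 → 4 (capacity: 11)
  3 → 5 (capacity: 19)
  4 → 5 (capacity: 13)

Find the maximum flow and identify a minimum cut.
Max flow = 11, Min cut edges: (1,2), (1,3)

Maximum flow: 11
Minimum cut: (1,2), (1,3)
Partition: S = [0, 1], T = [2, 3, 4, 5]

Max-flow min-cut theorem verified: both equal 11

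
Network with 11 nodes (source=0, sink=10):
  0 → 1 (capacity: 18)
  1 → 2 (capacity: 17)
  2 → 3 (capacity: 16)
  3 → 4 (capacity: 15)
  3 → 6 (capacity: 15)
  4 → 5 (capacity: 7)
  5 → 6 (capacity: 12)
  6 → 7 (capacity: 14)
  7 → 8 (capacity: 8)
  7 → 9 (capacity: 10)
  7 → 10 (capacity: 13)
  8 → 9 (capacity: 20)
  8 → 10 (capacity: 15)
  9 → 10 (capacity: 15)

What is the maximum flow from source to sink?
Maximum flow = 14

Max flow: 14

Flow assignment:
  0 → 1: 14/18
  1 → 2: 14/17
  2 → 3: 14/16
  3 → 4: 1/15
  3 → 6: 13/15
  4 → 5: 1/7
  5 → 6: 1/12
  6 → 7: 14/14
  7 → 8: 1/8
  7 → 10: 13/13
  8 → 10: 1/15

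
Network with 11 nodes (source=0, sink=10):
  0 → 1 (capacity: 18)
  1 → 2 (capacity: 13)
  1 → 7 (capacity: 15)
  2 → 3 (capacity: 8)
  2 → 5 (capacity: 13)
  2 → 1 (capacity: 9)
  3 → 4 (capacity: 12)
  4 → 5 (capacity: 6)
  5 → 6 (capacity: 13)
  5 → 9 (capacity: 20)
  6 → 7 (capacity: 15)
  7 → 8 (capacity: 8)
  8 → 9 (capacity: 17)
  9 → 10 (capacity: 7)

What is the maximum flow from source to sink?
Maximum flow = 7

Max flow: 7

Flow assignment:
  0 → 1: 7/18
  1 → 2: 2/13
  1 → 7: 5/15
  2 → 5: 2/13
  5 → 9: 2/20
  7 → 8: 5/8
  8 → 9: 5/17
  9 → 10: 7/7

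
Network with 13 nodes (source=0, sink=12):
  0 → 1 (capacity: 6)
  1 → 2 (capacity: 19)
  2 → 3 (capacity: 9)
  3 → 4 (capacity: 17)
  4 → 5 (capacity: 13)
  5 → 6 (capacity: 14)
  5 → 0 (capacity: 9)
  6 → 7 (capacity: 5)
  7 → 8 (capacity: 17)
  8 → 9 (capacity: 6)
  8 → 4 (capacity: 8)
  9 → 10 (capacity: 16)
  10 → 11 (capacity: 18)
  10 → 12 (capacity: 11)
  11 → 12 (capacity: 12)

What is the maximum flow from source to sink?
Maximum flow = 5

Max flow: 5

Flow assignment:
  0 → 1: 6/6
  1 → 2: 6/19
  2 → 3: 6/9
  3 → 4: 6/17
  4 → 5: 6/13
  5 → 6: 5/14
  5 → 0: 1/9
  6 → 7: 5/5
  7 → 8: 5/17
  8 → 9: 5/6
  9 → 10: 5/16
  10 → 12: 5/11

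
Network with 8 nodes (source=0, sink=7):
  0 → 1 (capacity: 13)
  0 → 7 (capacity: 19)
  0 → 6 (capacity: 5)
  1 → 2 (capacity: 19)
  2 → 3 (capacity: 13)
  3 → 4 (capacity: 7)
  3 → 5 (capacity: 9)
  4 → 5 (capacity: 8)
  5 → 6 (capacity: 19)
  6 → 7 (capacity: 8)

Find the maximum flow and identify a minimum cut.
Max flow = 27, Min cut edges: (0,7), (6,7)

Maximum flow: 27
Minimum cut: (0,7), (6,7)
Partition: S = [0, 1, 2, 3, 4, 5, 6], T = [7]

Max-flow min-cut theorem verified: both equal 27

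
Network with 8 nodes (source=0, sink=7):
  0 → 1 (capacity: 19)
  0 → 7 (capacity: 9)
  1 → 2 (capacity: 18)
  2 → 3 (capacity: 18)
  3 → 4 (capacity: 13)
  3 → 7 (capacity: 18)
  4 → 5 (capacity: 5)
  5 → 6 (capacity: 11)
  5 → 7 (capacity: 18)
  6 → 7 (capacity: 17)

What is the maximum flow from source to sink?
Maximum flow = 27

Max flow: 27

Flow assignment:
  0 → 1: 18/19
  0 → 7: 9/9
  1 → 2: 18/18
  2 → 3: 18/18
  3 → 7: 18/18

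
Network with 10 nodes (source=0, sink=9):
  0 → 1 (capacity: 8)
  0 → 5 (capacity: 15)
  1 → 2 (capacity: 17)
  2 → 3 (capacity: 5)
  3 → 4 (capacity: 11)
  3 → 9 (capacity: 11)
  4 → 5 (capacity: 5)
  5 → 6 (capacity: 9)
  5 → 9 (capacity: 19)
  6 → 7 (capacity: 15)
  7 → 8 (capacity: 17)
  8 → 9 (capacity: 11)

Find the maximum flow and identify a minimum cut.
Max flow = 20, Min cut edges: (0,5), (2,3)

Maximum flow: 20
Minimum cut: (0,5), (2,3)
Partition: S = [0, 1, 2], T = [3, 4, 5, 6, 7, 8, 9]

Max-flow min-cut theorem verified: both equal 20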